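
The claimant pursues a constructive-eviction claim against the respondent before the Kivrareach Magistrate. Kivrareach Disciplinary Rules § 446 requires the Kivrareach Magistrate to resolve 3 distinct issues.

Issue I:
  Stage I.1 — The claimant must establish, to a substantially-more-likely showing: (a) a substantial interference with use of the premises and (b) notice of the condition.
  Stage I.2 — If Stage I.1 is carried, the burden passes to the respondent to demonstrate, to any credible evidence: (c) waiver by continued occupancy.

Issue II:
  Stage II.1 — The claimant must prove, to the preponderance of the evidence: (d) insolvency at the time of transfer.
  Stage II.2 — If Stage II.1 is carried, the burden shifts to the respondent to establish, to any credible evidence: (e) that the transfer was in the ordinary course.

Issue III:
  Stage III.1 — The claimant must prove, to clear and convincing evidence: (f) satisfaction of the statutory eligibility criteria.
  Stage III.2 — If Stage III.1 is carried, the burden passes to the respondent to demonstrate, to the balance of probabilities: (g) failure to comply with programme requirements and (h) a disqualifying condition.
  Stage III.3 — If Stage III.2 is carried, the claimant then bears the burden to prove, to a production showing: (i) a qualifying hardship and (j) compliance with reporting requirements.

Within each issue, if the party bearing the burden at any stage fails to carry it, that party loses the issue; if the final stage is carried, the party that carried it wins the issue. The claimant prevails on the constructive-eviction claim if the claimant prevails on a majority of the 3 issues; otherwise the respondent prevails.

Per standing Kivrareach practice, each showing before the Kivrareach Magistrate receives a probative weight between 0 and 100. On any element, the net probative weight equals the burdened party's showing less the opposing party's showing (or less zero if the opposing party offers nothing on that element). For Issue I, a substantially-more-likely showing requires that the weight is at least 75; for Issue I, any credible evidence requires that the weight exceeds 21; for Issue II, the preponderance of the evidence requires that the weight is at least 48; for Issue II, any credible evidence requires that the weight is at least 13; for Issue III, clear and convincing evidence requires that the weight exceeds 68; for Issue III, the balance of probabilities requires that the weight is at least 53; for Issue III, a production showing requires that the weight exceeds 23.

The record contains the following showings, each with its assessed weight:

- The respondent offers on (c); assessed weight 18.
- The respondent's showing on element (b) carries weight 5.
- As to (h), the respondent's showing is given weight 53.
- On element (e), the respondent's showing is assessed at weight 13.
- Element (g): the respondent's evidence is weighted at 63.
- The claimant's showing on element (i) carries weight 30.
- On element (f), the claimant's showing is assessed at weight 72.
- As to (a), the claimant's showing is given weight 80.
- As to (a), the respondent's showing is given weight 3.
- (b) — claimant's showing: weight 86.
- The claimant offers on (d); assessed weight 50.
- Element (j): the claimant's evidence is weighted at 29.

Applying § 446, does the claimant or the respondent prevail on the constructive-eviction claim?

— Issue I —
Stage I.1 — burden on claimant; standard: a substantially-more-likely showing (weight is at least 75).
    (a): 80 − 3 = 77 ≥ 75 [met]
    (b): 86 − 5 = 81 ≥ 75 [met]
  All elements met. The burden passes to the respondent.
Stage I.2 — burden on respondent; standard: any credible evidence (weight exceeds 21).
    (c): 18 ≤ 21 [not met]
  Not every element is met, so the respondent fails to carry Stage I.2.
The analysis ends at Stage I.2; the claimant prevails on this issue.
— Issue II —
At Stage II.1 the claimant must meet the preponderance of the evidence (weight is at least 48): on (d) the weight is 50, ≥ 48, so (d) meets the standard.
  The claimant carries Stage II.1; the respondent now bears the burden.
At Stage II.2 the respondent must meet any credible evidence (weight is at least 13): on (e) the weight is 13, ≥ 13, so (e) meets the standard.
  Stage II.2 carried; the final stage is satisfied.
All stages carried — the respondent prevails on this issue.
— Issue III —
Stage III.1 — burden on claimant; standard: clear and convincing evidence (weight exceeds 68).
    (f): 72 > 68 [met]
  All elements met. The burden passes to the respondent.
Stage III.2 — burden on respondent; standard: the balance of probabilities (weight is at least 53).
    (g): 63 ≥ 53 [met]
    (h): 53 ≥ 53 [met]
  All elements met. The burden passes to the claimant.
Stage III.3 — burden on claimant; standard: a production showing (weight exceeds 23).
    (i): 30 > 23 [met]
    (j): 29 > 23 [met]
  Stage III.3 carried; the final stage is satisfied.
Every stage carried; the claimant prevails on this issue.
Per-issue: Issue I → claimant; Issue II → respondent; Issue III → claimant. The claimant must prevail on a majority of issues; overall, the claimant prevails.

claimant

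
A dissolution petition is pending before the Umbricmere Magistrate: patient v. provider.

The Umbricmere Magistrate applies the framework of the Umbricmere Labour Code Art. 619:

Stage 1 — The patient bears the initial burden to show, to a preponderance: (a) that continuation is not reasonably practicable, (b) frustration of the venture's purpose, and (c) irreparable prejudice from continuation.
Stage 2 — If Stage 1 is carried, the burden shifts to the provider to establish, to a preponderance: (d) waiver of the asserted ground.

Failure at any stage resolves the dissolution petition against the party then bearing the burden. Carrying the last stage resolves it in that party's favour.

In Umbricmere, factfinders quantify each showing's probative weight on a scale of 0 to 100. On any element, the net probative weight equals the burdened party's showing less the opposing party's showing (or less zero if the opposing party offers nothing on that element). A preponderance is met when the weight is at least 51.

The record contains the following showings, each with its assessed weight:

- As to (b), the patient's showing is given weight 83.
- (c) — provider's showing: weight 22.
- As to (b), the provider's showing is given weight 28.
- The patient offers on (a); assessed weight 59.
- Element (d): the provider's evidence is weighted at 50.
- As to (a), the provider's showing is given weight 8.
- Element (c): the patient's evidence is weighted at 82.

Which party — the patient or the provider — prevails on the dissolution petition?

Stage 1 — burden on patient; standard: a preponderance (weight is at least 51).
    (a): 59 − 8 = 51 ≥ 51 [met]
    (b): 83 − 28 = 55 ≥ 51 [met]
    (c): 82 − 22 = 60 ≥ 51 [met]
  All elements met. The burden passes to the provider.
Stage 2 — burden on provider; standard: a preponderance (weight is at least 51).
    (d): 50 < 51 [not met]
  The provider does not carry Stage 2.
The analysis ends at Stage 2; the patient prevails.

patient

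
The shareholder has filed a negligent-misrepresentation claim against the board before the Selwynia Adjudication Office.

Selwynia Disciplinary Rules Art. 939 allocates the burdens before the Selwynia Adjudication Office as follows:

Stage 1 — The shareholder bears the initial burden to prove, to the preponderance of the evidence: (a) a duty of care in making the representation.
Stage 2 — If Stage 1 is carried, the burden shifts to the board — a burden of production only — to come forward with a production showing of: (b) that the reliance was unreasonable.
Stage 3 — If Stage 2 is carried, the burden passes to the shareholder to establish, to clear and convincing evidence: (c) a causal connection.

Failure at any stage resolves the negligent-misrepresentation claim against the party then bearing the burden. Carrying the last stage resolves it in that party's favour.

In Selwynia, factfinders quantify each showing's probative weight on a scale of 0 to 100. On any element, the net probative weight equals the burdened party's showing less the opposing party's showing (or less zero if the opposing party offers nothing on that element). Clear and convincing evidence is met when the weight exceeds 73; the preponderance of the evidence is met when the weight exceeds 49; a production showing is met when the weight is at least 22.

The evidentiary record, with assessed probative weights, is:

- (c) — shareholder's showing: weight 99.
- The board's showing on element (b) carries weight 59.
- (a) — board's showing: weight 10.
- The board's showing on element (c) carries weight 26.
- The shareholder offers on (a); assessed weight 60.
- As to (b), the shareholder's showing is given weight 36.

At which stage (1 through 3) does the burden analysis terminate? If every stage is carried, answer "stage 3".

stage 3

Stage 1 — burden on shareholder; standard: the preponderance of the evidence (weight exceeds 49).
    (a): 60 − 10 = 50 > 49 [met]
  The shareholder carries Stage 1; the board now bears the burden.
Stage 2 — burden on board; standard: a production showing (weight is at least 22).
    (b): 59 − 36 = 23 ≥ 22 [met]
  The board carries Stage 2; the shareholder now bears the burden.
Stage 3 — burden on shareholder; standard: clear and convincing evidence (weight exceeds 73).
    (c): 99 − 26 = 73 ≤ 73 [not met]
  The shareholder does not carry Stage 3.
The analysis ends at Stage 3; the board prevails.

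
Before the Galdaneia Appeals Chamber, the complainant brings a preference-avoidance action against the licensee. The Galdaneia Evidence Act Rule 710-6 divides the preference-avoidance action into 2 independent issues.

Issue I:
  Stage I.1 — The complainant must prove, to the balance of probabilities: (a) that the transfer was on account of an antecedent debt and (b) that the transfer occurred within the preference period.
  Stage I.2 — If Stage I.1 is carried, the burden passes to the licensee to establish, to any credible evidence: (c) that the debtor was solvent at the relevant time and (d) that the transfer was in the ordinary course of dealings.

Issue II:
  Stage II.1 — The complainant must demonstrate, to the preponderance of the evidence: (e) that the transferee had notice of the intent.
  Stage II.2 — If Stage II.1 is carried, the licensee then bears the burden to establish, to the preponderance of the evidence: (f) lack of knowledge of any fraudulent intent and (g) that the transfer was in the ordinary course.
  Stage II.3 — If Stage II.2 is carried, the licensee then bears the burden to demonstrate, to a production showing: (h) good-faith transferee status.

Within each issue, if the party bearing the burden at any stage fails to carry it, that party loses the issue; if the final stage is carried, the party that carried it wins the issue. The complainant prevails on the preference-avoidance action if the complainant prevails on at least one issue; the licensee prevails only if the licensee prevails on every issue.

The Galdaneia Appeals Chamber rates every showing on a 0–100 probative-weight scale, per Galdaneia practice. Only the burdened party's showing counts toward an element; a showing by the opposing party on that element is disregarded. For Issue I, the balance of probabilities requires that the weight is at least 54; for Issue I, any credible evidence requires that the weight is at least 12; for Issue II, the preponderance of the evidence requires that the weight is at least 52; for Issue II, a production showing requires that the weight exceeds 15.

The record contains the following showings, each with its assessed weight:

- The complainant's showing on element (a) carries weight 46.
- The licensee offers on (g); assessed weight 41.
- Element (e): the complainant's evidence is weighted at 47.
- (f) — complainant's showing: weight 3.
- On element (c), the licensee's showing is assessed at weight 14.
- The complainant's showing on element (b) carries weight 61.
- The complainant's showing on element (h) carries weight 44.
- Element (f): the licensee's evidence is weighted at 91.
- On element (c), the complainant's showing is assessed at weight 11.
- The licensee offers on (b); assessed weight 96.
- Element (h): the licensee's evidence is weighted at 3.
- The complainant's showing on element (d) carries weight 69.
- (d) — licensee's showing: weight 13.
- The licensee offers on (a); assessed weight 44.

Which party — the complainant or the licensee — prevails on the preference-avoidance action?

— Issue I —
Stage I.1 (complainant, the balance of probabilities, weight is at least 54): (a) 46 (licensee's 44 disregarded) < 54 — fails; (b) 61 (licensee's 96 disregarded) ≥ 54 — meets.
  Stage I.1 not carried; the complainant fails its burden.
The licensee prevails on this issue.
— Issue II —
Stage II.1 — burden on complainant; standard: the preponderance of the evidence (weight is at least 52).
    (e): 47 < 52 [not met]
  Stage II.1 not carried; the complainant fails its burden.
So the licensee prevails on this issue.
Per-issue: Issue I → licensee; Issue II → licensee. The complainant must prevail on at least one issue; overall, the licensee prevails.

licensee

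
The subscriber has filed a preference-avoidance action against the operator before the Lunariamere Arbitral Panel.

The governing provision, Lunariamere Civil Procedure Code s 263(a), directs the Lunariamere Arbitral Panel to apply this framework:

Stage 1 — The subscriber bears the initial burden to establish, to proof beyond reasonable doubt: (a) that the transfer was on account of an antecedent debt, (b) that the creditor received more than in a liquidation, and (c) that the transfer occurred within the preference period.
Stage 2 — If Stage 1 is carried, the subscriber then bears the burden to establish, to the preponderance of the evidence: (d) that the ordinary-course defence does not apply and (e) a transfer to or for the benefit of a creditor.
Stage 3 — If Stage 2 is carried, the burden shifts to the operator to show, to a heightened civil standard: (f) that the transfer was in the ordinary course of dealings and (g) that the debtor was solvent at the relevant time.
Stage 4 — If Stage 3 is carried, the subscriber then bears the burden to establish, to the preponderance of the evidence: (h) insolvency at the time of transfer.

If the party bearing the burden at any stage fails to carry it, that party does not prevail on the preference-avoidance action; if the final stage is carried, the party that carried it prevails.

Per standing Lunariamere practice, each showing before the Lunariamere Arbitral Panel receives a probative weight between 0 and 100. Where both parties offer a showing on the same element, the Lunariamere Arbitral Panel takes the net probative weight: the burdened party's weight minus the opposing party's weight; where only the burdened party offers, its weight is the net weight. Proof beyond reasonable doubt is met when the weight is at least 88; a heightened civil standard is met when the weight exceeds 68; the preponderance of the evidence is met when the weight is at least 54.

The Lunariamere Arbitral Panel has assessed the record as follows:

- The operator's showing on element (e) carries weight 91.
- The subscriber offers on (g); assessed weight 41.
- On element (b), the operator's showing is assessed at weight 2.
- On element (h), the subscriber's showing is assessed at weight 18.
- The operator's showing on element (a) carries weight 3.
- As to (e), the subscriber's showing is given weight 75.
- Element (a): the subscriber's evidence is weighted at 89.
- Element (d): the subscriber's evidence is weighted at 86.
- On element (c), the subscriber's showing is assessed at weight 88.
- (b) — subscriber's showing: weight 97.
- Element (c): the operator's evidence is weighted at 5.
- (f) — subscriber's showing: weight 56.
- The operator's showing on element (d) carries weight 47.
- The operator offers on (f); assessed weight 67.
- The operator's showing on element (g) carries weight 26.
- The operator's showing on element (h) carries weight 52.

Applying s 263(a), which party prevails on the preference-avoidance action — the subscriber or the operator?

operator

At Stage 1 the subscriber must meet proof beyond reasonable doubt (weight is at least 88): on (a) the weight is 89 less the opposing 3 gives net 86, which does not reach 88, so (a) does not meet the standard; on (b) the weight is 97 less the opposing 2 gives net 95, which does reach 88, so (b) meets the standard; on (c) the weight is 88 less the opposing 5 gives net 83, < 88, so (c) does not meet the standard.
  Not every element is met, so the subscriber fails to carry Stage 1.
The operator prevails.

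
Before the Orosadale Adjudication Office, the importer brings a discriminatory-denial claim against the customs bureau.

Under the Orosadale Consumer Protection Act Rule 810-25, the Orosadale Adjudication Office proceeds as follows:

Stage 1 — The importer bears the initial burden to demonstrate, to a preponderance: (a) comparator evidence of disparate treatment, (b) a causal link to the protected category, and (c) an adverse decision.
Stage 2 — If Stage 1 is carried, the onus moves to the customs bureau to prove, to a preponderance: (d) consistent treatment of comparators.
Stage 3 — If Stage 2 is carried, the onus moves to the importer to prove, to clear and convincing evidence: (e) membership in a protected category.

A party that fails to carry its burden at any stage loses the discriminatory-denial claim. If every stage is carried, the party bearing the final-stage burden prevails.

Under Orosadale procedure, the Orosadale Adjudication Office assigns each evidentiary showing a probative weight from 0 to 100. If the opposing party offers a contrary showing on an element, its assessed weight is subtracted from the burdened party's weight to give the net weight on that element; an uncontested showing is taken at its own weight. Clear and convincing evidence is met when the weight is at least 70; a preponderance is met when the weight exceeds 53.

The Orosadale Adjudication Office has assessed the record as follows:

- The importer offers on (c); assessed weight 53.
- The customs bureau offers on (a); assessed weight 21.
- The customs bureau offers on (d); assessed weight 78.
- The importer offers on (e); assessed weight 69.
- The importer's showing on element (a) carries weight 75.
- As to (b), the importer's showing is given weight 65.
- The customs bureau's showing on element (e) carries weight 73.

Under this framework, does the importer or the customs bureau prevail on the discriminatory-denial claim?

At Stage 1 the importer must meet a preponderance (weight exceeds 53): on (a) the weight is 75 less the opposing 21 gives net 54, > 53, so (a) meets the standard; on (b) the weight is 65, which does exceed 53, so (b) meets the standard; on (c) the weight is 53, which does not exceed 53, so (c) does not meet the standard.
  Stage 1 not carried; the importer fails its burden.
The analysis ends at Stage 1; the customs bureau prevails.

customs bureau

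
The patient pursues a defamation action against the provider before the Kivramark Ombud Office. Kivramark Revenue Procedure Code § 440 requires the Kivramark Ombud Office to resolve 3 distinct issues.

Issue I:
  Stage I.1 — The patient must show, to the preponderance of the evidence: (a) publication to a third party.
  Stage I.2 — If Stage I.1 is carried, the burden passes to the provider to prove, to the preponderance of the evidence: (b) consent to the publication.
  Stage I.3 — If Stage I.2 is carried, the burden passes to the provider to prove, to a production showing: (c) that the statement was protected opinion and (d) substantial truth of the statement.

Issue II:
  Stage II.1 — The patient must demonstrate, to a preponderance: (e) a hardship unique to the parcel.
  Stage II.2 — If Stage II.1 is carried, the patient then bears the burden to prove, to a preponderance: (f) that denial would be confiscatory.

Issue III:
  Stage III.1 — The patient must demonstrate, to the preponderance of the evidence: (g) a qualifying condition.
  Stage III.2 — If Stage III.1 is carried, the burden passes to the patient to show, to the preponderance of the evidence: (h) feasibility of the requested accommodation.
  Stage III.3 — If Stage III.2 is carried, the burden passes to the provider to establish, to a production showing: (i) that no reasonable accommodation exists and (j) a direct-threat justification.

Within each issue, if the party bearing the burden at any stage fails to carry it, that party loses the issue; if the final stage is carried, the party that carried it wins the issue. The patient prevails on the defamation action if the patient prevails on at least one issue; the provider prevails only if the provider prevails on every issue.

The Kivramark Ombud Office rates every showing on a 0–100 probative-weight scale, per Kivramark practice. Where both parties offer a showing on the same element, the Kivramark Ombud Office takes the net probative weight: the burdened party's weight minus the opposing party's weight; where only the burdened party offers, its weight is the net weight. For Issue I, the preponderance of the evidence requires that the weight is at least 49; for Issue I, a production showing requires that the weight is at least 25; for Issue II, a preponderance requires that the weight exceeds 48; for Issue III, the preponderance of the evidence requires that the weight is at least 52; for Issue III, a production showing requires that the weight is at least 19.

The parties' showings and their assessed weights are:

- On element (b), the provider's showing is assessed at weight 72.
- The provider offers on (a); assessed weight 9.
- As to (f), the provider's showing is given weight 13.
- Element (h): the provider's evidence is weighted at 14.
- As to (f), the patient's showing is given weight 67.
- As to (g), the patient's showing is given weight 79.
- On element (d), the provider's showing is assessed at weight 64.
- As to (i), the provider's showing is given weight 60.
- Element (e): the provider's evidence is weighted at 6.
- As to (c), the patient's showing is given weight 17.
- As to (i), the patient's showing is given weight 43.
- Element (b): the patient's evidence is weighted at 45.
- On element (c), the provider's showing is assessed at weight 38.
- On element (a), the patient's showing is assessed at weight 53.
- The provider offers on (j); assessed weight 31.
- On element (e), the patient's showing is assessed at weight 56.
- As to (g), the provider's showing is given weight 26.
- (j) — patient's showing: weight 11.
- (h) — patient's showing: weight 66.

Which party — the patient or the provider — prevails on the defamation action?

patient

— Issue I —
Stage I.1 (patient, the preponderance of the evidence, weight is at least 49): (a) net 53−9=44 < 49 — fails.
  The patient does not carry Stage I.1.
The provider prevails on this issue.
— Issue II —
At Stage II.1 the patient must meet a preponderance (weight exceeds 48): on (e) the weight is 56 less the opposing 6 gives net 50, > 48, so (e) meets the standard.
  Stage II.1 is satisfied; the patient continues to bear the burden.
At Stage II.2 the patient must meet a preponderance (weight exceeds 48): on (f) the weight is 67 less the opposing 13 gives net 54, which does exceed 48, so (f) meets the standard.
  All elements met at the final stage.
All stages carried — the patient prevails on this issue.
— Issue III —
Stage III.1 — burden on patient; standard: the preponderance of the evidence (weight is at least 52).
    (g): 79 − 26 = 53 ≥ 52 [met]
  Stage III.1 is satisfied; the patient continues to bear the burden.
Stage III.2 — burden on patient; standard: the preponderance of the evidence (weight is at least 52).
    (h): 66 − 14 = 52 ≥ 52 [met]
  Stage III.2 carried; the burden shifts to the provider.
Stage III.3 — burden on provider; standard: a production showing (weight is at least 19).
    (i): 60 − 43 = 17 < 19 [not met]
    (j): 31 − 11 = 20 ≥ 19 [met]
  The provider does not carry Stage III.3.
The analysis ends at Stage III.3; the patient prevails on this issue.
Per-issue: Issue I → provider; Issue II → patient; Issue III → patient. The patient must prevail on at least one issue; overall, the patient prevails.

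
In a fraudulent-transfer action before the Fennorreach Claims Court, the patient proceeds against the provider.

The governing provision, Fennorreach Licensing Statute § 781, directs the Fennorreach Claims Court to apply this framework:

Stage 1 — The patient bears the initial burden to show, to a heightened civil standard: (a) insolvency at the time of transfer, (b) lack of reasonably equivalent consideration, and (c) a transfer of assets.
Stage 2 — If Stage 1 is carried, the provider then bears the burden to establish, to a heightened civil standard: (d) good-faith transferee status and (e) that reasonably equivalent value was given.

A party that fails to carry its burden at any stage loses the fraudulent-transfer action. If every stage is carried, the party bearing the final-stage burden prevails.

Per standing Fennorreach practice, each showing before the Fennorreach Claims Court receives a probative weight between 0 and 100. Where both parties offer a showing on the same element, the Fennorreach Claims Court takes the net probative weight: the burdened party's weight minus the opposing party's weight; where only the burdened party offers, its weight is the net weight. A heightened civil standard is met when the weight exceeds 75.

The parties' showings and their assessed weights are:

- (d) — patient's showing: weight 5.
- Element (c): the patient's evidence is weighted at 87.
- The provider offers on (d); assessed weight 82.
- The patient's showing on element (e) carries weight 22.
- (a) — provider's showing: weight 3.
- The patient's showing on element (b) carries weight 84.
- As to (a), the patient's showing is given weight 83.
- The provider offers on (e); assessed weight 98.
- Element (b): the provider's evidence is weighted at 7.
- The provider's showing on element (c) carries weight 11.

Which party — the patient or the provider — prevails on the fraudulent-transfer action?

At Stage 1 the patient must meet a heightened civil standard (weight exceeds 75): on (a) the weight is 83 less the opposing 3 gives net 80, > 75, so (a) meets the standard; on (b) the weight is 84 less the opposing 7 gives net 77, which does exceed 75, so (b) meets the standard; on (c) the weight is 87 less the opposing 11 gives net 76, > 75, so (c) meets the standard.
  All elements met. The burden passes to the provider.
At Stage 2 the provider must meet a heightened civil standard (weight exceeds 75): on (d) the weight is 82 less the opposing 5 gives net 77, > 75, so (d) meets the standard; on (e) the weight is 98 less the opposing 22 gives net 76, which does exceed 75, so (e) meets the standard.
  The provider carries the last stage.
Every stage carried; the provider prevails.

provider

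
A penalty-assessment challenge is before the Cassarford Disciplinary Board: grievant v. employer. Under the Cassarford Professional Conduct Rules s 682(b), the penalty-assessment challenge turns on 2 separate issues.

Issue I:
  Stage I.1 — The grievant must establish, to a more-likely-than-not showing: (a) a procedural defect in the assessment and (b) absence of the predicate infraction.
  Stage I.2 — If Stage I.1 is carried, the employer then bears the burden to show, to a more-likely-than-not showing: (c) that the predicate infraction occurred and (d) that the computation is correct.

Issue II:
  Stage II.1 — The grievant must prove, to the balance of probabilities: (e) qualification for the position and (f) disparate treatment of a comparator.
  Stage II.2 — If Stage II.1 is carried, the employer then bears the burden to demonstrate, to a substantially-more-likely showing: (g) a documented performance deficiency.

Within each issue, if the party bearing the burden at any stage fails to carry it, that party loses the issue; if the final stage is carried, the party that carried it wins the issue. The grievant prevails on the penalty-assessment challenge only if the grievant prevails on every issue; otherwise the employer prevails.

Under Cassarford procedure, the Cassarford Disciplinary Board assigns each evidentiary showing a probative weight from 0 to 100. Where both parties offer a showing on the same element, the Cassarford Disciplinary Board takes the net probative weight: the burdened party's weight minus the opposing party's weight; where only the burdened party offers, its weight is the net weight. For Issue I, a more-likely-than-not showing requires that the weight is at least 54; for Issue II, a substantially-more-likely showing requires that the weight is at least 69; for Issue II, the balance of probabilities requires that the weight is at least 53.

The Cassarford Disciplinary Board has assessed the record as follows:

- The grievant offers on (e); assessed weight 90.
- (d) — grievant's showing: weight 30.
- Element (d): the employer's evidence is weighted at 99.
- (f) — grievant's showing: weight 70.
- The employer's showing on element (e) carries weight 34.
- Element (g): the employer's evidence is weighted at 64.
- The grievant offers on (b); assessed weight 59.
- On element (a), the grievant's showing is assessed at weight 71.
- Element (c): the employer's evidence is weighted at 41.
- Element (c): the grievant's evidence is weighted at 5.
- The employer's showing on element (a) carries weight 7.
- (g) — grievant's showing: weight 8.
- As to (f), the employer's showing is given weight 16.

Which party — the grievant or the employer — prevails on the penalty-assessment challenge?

grievant

— Issue I —
Stage I.1 — burden on grievant; standard: a more-likely-than-not showing (weight is at least 54).
    (a): 71 − 7 = 64 ≥ 54 [met]
    (b): 59 ≥ 54 [met]
  Stage I.1 carried; the burden shifts to the employer.
Stage I.2 — burden on employer; standard: a more-likely-than-not showing (weight is at least 54).
    (c): 41 − 5 = 36 < 54 [not met]
    (d): 99 − 30 = 69 ≥ 54 [met]
  The employer does not carry Stage I.2.
So the grievant prevails on this issue.
— Issue II —
Stage II.1 — burden on grievant; standard: the balance of probabilities (weight is at least 53).
    (e): 90 − 34 = 56 ≥ 53 [met]
    (f): 70 − 16 = 54 ≥ 53 [met]
  Stage II.1 is satisfied; the onus moves to the employer.
Stage II.2 — burden on employer; standard: a substantially-more-likely showing (weight is at least 69).
    (g): 64 − 8 = 56 < 69 [not met]
  Stage II.2 not carried; the employer fails its burden.
The analysis ends at Stage II.2; the grievant prevails on this issue.
Per-issue: Issue I → grievant; Issue II → grievant. The grievant must prevail on every issue; overall, the grievant prevails.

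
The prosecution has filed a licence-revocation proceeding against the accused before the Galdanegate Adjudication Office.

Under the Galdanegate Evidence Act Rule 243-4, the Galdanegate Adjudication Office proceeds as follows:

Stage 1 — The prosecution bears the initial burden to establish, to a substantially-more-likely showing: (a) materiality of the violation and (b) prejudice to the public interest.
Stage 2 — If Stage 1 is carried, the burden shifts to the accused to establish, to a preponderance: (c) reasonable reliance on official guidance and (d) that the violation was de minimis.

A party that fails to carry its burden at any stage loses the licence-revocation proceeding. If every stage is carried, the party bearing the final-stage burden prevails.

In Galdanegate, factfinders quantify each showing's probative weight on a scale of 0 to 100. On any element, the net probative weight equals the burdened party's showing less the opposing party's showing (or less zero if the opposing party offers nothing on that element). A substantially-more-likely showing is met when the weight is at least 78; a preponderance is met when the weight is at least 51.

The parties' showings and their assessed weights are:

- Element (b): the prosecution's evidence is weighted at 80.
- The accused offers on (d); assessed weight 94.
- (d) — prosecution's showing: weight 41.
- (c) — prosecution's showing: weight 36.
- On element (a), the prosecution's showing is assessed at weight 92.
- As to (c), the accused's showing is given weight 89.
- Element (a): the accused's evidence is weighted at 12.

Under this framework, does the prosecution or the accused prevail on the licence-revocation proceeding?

accused

Stage 1 (prosecution, a substantially-more-likely showing, weight is at least 78): (a) net 92−12=80 ≥ 78 — meets; (b) 80 ≥ 78 — meets.
  Stage 1 is satisfied; the onus moves to the accused.
Stage 2 (accused, a preponderance, weight is at least 51): (c) net 89−36=53 ≥ 51 — meets; (d) net 94−41=53 ≥ 51 — meets.
  Stage 2 carried; the final stage is satisfied.
With every stage satisfied, the accused prevails.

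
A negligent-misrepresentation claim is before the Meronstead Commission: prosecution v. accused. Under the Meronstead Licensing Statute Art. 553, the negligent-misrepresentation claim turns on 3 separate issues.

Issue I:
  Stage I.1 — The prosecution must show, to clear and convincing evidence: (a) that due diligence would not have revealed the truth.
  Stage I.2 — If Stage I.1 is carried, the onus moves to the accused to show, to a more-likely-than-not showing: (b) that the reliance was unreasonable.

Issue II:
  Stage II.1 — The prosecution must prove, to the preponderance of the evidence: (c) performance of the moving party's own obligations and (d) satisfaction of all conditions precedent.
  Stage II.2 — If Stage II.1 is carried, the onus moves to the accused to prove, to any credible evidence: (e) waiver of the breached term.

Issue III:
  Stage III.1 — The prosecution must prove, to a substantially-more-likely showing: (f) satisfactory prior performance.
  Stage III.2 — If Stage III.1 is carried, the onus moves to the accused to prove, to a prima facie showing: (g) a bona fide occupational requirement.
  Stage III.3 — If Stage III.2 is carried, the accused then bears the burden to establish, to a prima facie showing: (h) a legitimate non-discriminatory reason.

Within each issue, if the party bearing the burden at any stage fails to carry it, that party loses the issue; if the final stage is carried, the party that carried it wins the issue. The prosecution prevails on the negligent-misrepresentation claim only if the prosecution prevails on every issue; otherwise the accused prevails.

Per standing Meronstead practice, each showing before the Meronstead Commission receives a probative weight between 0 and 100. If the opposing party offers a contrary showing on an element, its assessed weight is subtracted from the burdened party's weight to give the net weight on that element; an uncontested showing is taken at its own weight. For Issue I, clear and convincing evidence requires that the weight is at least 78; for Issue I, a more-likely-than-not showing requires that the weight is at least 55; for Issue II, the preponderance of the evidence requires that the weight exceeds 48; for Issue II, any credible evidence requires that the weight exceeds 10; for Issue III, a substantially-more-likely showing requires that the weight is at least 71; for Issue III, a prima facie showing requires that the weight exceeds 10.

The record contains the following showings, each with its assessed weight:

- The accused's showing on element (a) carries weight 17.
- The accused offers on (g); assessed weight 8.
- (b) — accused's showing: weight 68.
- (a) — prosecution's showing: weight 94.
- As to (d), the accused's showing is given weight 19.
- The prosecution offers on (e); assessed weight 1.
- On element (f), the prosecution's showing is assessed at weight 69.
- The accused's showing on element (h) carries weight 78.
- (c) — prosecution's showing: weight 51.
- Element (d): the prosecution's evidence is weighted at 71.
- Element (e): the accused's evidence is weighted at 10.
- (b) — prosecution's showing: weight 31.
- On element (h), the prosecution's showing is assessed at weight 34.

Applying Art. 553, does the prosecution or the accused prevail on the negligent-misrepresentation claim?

— Issue I —
Stage I.1 — burden on prosecution; standard: clear and convincing evidence (weight is at least 78).
    (a): 94 − 17 = 77 < 78 [not met]
  Not every element is met, so the prosecution fails to carry Stage I.1.
The accused prevails on this issue.
— Issue II —
At Stage II.1 the prosecution must meet the preponderance of the evidence (weight exceeds 48): on (c) the weight is 51, > 48, so (c) meets the standard; on (d) the weight is 71 less the opposing 19 gives net 52, which does exceed 48, so (d) meets the standard.
  Stage II.1 is satisfied; the onus moves to the accused.
At Stage II.2 the accused must meet any credible evidence (weight exceeds 10): on (e) the weight is 10 less the opposing 1 gives net 9, ≤ 10, so (e) does not meet the standard.
  Stage II.2 not carried; the accused fails its burden.
The prosecution prevails on this issue.
— Issue III —
Stage III.1 — burden on prosecution; standard: a substantially-more-likely showing (weight is at least 71).
    (f): 69 < 71 [not met]
  The prosecution does not carry Stage III.1.
The analysis ends at Stage III.1; the accused prevails on this issue.
Per-issue: Issue I → accused; Issue II → prosecution; Issue III → accused. The prosecution must prevail on every issue; overall, the accused prevails.

accused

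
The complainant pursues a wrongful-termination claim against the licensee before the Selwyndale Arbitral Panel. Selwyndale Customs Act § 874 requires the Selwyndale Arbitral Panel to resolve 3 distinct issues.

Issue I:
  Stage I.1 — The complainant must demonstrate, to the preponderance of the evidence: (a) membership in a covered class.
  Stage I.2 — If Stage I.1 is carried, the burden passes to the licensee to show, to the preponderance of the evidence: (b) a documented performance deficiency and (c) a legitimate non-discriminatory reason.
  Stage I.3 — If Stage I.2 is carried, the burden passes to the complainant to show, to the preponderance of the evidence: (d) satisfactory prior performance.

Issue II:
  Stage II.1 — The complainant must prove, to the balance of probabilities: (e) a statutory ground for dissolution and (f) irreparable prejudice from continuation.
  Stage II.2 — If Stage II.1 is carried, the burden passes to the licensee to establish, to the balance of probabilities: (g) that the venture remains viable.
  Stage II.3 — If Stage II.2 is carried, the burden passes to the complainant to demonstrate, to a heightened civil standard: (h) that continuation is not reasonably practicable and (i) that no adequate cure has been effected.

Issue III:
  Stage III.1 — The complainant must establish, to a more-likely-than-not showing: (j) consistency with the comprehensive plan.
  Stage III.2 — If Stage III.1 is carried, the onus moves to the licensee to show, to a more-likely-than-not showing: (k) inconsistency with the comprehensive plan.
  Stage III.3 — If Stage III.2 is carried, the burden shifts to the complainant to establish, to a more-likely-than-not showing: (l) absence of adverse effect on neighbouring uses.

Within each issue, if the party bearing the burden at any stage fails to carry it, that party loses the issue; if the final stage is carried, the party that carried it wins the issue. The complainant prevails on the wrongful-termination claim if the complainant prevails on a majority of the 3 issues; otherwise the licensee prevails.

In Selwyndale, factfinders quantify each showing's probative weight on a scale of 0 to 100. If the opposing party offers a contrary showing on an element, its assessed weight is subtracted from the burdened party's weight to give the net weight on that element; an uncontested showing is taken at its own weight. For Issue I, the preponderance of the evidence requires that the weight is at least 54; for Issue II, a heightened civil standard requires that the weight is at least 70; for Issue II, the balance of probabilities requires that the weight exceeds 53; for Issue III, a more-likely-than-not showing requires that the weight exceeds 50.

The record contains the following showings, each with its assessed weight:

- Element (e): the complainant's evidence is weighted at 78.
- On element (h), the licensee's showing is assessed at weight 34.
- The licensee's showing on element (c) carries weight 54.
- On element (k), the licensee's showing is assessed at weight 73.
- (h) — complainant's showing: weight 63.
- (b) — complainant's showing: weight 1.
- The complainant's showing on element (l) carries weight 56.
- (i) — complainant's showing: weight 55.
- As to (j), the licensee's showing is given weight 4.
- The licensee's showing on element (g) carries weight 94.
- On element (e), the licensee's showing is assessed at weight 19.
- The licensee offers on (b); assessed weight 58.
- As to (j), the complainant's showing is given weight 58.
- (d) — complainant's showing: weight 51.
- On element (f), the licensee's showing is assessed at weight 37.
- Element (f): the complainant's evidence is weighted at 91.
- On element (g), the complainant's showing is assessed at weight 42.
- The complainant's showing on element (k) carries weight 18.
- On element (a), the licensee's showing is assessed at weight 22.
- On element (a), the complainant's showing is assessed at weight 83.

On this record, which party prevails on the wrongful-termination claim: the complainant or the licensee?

— Issue I —
Stage I.1 — burden on complainant; standard: the preponderance of the evidence (weight is at least 54).
    (a): 83 − 22 = 61 ≥ 54 [met]
  All elements met. The burden passes to the licensee.
Stage I.2 — burden on licensee; standard: the preponderance of the evidence (weight is at least 54).
    (b): 58 − 1 = 57 ≥ 54 [met]
    (c): 54 ≥ 54 [met]
  Stage I.2 carried; the burden shifts to the complainant.
Stage I.3 — burden on complainant; standard: the preponderance of the evidence (weight is at least 54).
    (d): 51 < 54 [not met]
  Stage I.3 not carried; the complainant fails its burden.
The analysis ends at Stage I.3; the licensee prevails on this issue.
— Issue II —
Stage II.1 — burden on complainant; standard: the balance of probabilities (weight exceeds 53).
    (e): 78 − 19 = 59 > 53 [met]
    (f): 91 − 37 = 54 > 53 [met]
  The complainant carries Stage II.1; the licensee now bears the burden.
Stage II.2 — burden on licensee; standard: the balance of probabilities (weight exceeds 53).
    (g): 94 − 42 = 52 ≤ 53 [not met]
  Not every element is met, so the licensee fails to carry Stage II.2.
The complainant prevails on this issue.
— Issue III —
Stage III.1 — burden on complainant; standard: a more-likely-than-not showing (weight exceeds 50).
    (j): 58 − 4 = 54 > 50 [met]
  Stage III.1 is satisfied; the onus moves to the licensee.
Stage III.2 — burden on licensee; standard: a more-likely-than-not showing (weight exceeds 50).
    (k): 73 − 18 = 55 > 50 [met]
  Stage III.2 is satisfied; the onus moves to the complainant.
Stage III.3 — burden on complainant; standard: a more-likely-than-not showing (weight exceeds 50).
    (l): 56 > 50 [met]
  The complainant carries the last stage.
Every stage carried; the complainant prevails on this issue.
Per-issue: Issue I → licensee; Issue II → complainant; Issue III → complainant. The complainant must prevail on a majority of issues; overall, the complainant prevails.

complainant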